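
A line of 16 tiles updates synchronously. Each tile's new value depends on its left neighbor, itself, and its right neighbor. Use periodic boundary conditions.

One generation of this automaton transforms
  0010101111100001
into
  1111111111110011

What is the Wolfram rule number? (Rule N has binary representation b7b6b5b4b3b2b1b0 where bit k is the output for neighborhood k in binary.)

254

position 7: 111 → 1  (bit 7 = 1)
position 10: 110 → 1  (bit 6 = 1)
position 3: 101 → 1  (bit 5 = 1)
position 0: 100 → 1  (bit 4 = 1)
position 6: 011 → 1  (bit 3 = 1)
position 2: 010 → 1  (bit 2 = 1)
position 1: 001 → 1  (bit 1 = 1)
position 12: 000 → 0  (bit 0 = 0)
bits b7..b0 = 11111110 = 254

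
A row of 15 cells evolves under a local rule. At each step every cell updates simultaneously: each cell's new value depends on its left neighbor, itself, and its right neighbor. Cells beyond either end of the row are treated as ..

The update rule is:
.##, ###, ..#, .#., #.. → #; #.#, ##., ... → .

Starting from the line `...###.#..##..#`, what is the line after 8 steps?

step 1: ..###..####.###
step 2: .###.#####..##.
step 3: ###..####.###.#
step 4: ##.#####..##..#
step 5: #..####.###.###
step 6: ######..##..##.
step 7: #####.###.###.#
step 8: ####..##..##..#

####..##..##..#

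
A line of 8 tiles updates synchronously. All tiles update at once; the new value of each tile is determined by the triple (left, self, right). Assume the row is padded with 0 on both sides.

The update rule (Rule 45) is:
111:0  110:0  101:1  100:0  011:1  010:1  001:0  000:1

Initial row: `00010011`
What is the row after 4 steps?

11010010
10110010
11100010
10001010

10001010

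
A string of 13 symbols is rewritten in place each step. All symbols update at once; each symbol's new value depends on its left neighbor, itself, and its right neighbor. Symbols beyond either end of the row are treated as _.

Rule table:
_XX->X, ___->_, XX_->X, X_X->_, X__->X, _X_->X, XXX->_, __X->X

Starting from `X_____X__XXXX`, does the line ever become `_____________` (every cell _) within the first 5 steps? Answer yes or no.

XX___XXXXX__X
XXX_XX___XXXX
X_X_XXX_XX__X
X_X_X_X_XXXXX
X_X_X_X_X___X
step 5 is X_X_X_X_X___X, still not uniform _

no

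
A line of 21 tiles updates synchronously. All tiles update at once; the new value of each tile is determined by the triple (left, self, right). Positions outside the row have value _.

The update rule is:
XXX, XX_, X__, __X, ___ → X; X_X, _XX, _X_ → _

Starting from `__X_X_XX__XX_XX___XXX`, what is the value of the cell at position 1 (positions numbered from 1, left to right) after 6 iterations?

_

XX_____XXX_X__XXXX_XX
_XXXXXX_XX__XX_XXX__X
X_XXXXX__XXX_X__XXXX_
___XXXXXX_XX__XX_XXXX
XXX_XXXXX__XXX_X__XXX
_XX__XXXXXX_XX__XX_XX
position 1 holds _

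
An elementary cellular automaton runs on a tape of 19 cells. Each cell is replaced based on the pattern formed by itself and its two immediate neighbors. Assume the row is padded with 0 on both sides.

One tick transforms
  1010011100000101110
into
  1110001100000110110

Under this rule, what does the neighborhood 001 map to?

0

At position 4 the neighborhood is 001; the next row has 0 there.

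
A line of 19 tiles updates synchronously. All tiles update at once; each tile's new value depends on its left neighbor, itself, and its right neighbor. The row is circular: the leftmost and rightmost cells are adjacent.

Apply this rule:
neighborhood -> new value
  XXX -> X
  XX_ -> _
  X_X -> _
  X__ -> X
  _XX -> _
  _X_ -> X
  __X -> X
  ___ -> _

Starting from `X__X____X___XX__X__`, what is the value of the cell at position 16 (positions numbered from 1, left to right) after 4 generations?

XXXXX__XXX_X__XXXXX
XXXX_XX_X__XXX_XXXX
XXX_____XXX_X___XXX
XX_X___X_X__XX_X_XX
position 16 holds X

X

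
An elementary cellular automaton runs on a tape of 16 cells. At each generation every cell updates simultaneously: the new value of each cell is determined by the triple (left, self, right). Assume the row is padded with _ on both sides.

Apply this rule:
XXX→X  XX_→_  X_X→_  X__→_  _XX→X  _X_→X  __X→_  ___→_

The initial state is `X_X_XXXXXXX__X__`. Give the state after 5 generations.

X_X_XX_______X__

X_X_XXXXXX___X__
X_X_XXXXX____X__
X_X_XXXX_____X__
X_X_XXX______X__
X_X_XX_______X__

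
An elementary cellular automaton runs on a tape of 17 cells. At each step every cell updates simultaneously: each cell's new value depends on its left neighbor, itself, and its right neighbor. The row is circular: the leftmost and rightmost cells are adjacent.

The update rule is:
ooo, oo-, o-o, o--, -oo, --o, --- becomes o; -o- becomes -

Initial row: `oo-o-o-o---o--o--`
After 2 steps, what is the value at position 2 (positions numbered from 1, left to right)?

ooo-o-o-ooo-oo-oo
oooo-o-oooooooooo
position 2 holds o

o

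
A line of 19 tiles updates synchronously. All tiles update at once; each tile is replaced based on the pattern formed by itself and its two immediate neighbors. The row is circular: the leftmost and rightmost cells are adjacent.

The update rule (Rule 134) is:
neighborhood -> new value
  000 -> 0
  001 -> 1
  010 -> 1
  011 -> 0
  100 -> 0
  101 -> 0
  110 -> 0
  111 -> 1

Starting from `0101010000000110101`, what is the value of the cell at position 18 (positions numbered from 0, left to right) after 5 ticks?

tick 1: 0101010000001000101
tick 2: 0101010000011001101
tick 3: 0101010000100010001
tick 4: 0101010001100110011
tick 5: 0101010010001000100
position 18 holds 0

0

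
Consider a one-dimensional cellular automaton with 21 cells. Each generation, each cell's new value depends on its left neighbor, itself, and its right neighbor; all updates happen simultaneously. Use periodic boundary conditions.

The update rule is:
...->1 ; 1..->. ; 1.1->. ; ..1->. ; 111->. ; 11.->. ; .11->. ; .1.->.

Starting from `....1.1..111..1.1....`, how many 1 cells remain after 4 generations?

13

111...............111
....1111111111111....
111...............111  (repeats generation 1; period 2)
generation 4: ....1111111111111....
count of 1: 13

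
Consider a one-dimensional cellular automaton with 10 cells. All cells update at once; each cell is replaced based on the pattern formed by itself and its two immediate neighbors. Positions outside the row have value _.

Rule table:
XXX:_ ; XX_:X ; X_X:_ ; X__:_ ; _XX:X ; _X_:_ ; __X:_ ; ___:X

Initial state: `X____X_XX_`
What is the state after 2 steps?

__XX___XX_
X_XX_X_XX_

X_XX_X_XX_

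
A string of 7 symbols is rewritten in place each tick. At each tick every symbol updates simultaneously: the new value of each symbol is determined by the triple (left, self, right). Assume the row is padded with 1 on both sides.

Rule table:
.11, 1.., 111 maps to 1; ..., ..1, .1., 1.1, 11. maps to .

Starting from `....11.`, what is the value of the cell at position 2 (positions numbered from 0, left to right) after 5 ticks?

.

1...1..
.1...1.
..1....
1..1...
.1..1..
position 2 holds .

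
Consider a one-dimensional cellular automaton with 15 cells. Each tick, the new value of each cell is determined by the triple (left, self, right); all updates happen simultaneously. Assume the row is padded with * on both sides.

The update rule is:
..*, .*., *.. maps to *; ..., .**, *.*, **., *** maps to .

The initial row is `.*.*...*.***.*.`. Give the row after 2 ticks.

.*......*...**.

tick 1: .*.**.**.....*.
tick 2: .*......*...**.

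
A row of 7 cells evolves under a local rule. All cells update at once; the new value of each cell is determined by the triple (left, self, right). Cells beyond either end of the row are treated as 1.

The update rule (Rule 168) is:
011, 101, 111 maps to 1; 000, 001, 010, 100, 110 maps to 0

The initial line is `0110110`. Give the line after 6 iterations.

0111111

1101101
1011011
0110111
1101111
1011111
0111111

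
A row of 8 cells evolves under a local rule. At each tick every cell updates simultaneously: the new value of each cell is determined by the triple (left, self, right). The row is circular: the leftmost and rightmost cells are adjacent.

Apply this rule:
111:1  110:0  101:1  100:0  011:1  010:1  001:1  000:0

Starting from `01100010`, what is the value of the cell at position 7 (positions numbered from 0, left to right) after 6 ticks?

11000110
10001101
00011011
00110110
01101100
11011000
position 7 holds 0

0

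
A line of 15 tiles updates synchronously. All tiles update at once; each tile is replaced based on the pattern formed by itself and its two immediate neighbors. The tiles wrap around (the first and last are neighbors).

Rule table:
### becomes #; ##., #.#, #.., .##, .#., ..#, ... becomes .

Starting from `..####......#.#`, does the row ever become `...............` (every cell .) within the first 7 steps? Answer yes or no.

yes

step 1: ...##..........
step 2: ...............
all cells are . at step 2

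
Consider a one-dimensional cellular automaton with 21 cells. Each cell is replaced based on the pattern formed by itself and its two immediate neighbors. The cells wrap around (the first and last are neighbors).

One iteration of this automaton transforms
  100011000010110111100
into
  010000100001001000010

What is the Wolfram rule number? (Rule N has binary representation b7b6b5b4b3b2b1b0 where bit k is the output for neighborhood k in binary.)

48

position 16: 111 → 0  (bit 7 = 0)
position 5: 110 → 0  (bit 6 = 0)
position 11: 101 → 1  (bit 5 = 1)
position 1: 100 → 1  (bit 4 = 1)
position 4: 011 → 0  (bit 3 = 0)
position 0: 010 → 0  (bit 2 = 0)
position 3: 001 → 0  (bit 1 = 0)
position 2: 000 → 0  (bit 0 = 0)
bits b7..b0 = 00110000 = 48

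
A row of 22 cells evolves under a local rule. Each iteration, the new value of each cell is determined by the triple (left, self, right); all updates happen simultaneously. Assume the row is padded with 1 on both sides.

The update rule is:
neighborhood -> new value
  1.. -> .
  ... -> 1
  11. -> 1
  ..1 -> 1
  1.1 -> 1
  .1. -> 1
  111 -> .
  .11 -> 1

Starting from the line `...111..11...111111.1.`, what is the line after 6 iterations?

11...111.11111...1.11.

.111.1.111.111....1111
11.11111.111.1.1111...
.111...111.11111..1.11
11.1.111.111...1.1111.
.11111.111.1.11111..11
11...111.11111...1.11.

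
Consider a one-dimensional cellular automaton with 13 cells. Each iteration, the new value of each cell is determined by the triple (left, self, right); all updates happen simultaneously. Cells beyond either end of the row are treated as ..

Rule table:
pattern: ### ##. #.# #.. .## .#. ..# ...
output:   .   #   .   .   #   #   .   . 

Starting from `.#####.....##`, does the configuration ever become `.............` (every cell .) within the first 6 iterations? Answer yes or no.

no

.#...#.....##
.#...#.....##  (fixed point — unchanged through iteration 6)
iteration 6 is .#...#.....##, still not uniform .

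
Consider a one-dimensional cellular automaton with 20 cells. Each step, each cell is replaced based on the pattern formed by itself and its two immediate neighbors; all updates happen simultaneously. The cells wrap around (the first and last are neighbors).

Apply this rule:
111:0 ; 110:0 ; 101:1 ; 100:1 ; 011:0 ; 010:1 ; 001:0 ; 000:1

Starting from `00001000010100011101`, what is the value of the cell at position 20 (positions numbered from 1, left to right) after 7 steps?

step 1: 11101111011111000011
step 2: 00010000100000111000
step 3: 11011110111110000111
step 4: 00100001000001110000
step 5: 10111101111100001111
step 6: 01000010000011100000
step 7: 01111011111000011111
position 20 holds 1

1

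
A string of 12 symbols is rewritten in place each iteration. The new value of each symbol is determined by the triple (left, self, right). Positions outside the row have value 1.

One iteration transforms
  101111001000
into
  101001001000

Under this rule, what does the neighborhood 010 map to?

1

At position 8 the neighborhood is 010; the next row has 1 there.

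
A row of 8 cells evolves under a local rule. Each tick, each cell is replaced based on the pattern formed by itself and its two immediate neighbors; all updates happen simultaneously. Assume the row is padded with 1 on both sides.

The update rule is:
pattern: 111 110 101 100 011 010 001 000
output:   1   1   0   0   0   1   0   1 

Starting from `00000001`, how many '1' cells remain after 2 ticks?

4

01111100
00111100
count of 1: 4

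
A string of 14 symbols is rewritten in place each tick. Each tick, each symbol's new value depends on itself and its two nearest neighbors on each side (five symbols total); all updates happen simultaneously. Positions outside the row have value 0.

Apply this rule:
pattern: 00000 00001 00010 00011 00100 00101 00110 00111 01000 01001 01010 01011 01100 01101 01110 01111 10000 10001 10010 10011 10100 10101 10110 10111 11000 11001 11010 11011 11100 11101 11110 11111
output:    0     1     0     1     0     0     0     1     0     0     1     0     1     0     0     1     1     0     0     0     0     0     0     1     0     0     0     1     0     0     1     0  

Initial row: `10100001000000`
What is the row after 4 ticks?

01000000100000

tick 1: 01001100010000
tick 2: 00000100000100
tick 3: 00010001010001
tick 4: 01000000100000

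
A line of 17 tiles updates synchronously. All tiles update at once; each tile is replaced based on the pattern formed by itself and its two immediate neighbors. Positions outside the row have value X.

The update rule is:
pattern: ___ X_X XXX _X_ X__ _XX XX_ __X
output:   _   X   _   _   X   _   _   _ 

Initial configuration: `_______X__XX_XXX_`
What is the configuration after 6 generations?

X_______X___X___X
_X_______X___X___
X_X_______X___X__
_X_X_______X___X_
X_X_X_______X___X
_X_X_X_______X___

_X_X_X_______X___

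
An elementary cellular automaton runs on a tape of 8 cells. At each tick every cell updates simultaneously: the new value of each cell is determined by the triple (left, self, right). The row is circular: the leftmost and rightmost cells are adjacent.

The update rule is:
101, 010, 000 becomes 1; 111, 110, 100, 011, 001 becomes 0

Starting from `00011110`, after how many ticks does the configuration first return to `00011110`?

2

11000000
00011110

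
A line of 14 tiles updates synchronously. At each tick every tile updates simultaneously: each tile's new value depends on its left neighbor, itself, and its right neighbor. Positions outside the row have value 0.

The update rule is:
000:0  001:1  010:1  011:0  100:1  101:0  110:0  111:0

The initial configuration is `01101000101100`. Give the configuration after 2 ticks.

10001101100010
11010000010111

11010000010111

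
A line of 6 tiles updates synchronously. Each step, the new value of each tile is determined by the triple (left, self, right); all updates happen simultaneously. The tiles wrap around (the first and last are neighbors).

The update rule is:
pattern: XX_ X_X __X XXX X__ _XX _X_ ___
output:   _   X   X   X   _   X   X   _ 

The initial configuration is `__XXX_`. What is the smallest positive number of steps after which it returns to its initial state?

6

_XXX__
XXX___
XX___X
X___XX
___XXX
__XXX_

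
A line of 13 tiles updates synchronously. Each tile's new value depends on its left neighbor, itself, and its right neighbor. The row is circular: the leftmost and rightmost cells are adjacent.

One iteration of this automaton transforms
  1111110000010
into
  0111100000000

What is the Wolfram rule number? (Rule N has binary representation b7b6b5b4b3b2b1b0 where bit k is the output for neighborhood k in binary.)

position 1: 111 → 1  (bit 7 = 1)
position 5: 110 → 0  (bit 6 = 0)
position 12: 101 → 0  (bit 5 = 0)
position 6: 100 → 0  (bit 4 = 0)
position 0: 011 → 0  (bit 3 = 0)
position 11: 010 → 0  (bit 2 = 0)
position 10: 001 → 0  (bit 1 = 0)
position 7: 000 → 0  (bit 0 = 0)
bits b7..b0 = 10000000 = 128

128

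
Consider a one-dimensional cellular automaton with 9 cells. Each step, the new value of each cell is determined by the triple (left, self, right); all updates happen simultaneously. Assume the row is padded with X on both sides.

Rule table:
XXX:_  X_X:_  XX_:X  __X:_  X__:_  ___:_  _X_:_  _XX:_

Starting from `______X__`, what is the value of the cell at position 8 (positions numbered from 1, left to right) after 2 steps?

step 1: _________
step 2: _________
position 8 holds _

_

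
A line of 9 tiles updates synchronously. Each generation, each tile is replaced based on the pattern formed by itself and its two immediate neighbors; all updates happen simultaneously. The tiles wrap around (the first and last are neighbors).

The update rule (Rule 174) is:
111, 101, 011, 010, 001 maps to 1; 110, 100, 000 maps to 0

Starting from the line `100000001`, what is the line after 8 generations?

000000011
000000110
000001100
000011000
000110000
001100000
011000000
110000000

110000000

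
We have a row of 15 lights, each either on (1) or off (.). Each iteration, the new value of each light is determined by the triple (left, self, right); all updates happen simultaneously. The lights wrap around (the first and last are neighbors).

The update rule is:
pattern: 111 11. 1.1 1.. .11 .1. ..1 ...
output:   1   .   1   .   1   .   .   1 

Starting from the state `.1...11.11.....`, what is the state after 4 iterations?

1111.1....11..1

iteration 1: ...1.1.11..1111
iteration 2: .1..1.11...111.
iteration 3: .....11..1.11..
iteration 4: 1111.1....11..1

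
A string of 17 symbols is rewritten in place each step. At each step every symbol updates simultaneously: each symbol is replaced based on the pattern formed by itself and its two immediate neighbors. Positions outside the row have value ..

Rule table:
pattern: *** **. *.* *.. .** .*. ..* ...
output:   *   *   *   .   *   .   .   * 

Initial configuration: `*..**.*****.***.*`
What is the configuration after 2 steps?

step 1: ...*************.
step 2: **.*************.

**.*************.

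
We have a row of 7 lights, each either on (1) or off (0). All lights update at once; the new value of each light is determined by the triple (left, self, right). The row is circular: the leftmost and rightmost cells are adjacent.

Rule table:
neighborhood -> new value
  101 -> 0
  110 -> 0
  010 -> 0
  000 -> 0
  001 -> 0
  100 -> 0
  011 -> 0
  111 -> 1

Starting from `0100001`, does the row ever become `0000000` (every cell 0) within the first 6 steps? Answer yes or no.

yes

0000000
all cells are 0 at step 1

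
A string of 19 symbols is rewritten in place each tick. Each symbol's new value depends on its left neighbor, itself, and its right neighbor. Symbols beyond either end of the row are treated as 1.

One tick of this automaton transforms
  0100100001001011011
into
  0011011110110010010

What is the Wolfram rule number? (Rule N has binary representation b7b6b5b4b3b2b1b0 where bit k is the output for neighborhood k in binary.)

position 18: 111 → 0  (bit 7 = 0)
position 15: 110 → 0  (bit 6 = 0)
position 0: 101 → 0  (bit 5 = 0)
position 2: 100 → 1  (bit 4 = 1)
position 14: 011 → 1  (bit 3 = 1)
position 1: 010 → 0  (bit 2 = 0)
position 3: 001 → 1  (bit 1 = 1)
position 6: 000 → 1  (bit 0 = 1)
bits b7..b0 = 00011011 = 27

27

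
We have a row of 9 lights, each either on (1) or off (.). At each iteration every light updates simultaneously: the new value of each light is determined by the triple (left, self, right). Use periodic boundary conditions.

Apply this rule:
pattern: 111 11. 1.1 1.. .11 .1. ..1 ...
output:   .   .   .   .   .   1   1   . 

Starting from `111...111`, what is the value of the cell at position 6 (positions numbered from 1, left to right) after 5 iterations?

.....1...
....11...
...1.....
..11.....
.1.......
position 6 holds .

.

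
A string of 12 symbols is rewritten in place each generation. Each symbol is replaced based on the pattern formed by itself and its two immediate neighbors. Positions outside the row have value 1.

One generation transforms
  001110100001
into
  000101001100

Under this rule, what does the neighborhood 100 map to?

0

At position 0 the neighborhood is 100; the next row has 0 there.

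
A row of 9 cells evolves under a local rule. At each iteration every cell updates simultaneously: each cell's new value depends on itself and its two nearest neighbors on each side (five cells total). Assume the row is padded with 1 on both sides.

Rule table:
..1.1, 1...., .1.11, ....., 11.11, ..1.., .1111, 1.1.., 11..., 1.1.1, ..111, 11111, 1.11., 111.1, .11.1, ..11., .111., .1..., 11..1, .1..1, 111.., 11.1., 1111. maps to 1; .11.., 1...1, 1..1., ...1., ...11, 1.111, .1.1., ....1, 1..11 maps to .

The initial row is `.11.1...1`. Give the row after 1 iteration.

111111..1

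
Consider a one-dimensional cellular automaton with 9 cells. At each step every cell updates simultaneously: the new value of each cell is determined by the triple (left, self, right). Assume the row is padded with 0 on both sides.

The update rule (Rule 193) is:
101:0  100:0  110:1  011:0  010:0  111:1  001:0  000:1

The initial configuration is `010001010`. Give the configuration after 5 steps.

111111001

000100000
110001111
010100111
000000011
111111001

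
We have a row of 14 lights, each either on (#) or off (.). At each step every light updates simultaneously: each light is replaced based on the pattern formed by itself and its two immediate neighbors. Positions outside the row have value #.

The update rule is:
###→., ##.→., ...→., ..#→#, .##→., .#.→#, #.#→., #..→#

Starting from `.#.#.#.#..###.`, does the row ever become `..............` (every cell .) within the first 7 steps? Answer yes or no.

.#.#.#.###....
.#.#.#....#..#
.#.#.##..####.
.#.#...##.....
.#.##.#..#...#
.#....#####.#.
.##..#......#.
step 7 is .##..#......#., still not uniform .

no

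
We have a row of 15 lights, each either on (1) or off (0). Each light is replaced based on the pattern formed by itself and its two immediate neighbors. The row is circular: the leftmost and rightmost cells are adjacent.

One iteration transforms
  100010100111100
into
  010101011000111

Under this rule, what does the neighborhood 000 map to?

0

At position 2 the neighborhood is 000; the next row has 0 there.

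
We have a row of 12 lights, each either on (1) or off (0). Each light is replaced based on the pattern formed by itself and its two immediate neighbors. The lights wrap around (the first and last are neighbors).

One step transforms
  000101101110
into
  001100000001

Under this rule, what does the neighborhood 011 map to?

0

At position 5 the neighborhood is 011; the next row has 0 there.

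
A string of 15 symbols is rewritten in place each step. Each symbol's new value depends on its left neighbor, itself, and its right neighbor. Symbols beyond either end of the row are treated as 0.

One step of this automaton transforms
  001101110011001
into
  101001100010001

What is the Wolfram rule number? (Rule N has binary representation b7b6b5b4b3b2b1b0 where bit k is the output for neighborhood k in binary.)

position 6: 111 → 1  (bit 7 = 1)
position 3: 110 → 0  (bit 6 = 0)
position 4: 101 → 0  (bit 5 = 0)
position 8: 100 → 0  (bit 4 = 0)
position 2: 011 → 1  (bit 3 = 1)
position 14: 010 → 1  (bit 2 = 1)
position 1: 001 → 0  (bit 1 = 0)
position 0: 000 → 1  (bit 0 = 1)
bits b7..b0 = 10001101 = 141

141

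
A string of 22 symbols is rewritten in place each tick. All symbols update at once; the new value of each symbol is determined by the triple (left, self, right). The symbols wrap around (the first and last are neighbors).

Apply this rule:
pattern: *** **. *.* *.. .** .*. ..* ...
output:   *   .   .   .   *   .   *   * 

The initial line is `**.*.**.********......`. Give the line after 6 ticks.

*..*******..******..**

tick 1: *....*..*******..*****
tick 2: ..***..*******..******
tick 3: .***..*******..******.
tick 4: ***..*******..******..
tick 5: **..*******..******..*
tick 6: *..*******..******..**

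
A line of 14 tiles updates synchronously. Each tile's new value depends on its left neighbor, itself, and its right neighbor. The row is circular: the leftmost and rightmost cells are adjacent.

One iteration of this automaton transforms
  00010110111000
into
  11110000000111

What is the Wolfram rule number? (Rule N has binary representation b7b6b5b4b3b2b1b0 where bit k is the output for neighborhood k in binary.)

position 9: 111 → 0  (bit 7 = 0)
position 6: 110 → 0  (bit 6 = 0)
position 4: 101 → 0  (bit 5 = 0)
position 11: 100 → 1  (bit 4 = 1)
position 5: 011 → 0  (bit 3 = 0)
position 3: 010 → 1  (bit 2 = 1)
position 2: 001 → 1  (bit 1 = 1)
position 0: 000 → 1  (bit 0 = 1)
bits b7..b0 = 00010111 = 23

23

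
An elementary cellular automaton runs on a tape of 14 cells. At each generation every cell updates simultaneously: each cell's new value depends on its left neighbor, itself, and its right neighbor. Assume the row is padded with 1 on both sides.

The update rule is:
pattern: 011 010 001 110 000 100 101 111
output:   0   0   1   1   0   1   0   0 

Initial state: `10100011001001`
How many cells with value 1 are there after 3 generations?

generation 1: 10010101110110
generation 2: 11100000010010
generation 3: 00110000101100
count of 1: 5

5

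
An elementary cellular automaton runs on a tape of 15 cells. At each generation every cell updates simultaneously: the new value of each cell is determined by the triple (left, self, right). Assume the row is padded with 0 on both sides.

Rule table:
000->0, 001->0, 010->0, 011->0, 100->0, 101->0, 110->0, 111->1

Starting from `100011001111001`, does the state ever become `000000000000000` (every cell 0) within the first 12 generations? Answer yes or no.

000000000110000
000000000000000
all cells are 0 at generation 2

yes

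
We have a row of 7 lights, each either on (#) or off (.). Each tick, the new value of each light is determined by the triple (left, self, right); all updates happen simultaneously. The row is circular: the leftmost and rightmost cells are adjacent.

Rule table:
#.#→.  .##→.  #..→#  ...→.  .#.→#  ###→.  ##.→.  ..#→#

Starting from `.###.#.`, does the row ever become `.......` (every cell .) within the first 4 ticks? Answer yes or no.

#....##
.#..#..
######.
.......
all cells are . at tick 4

yes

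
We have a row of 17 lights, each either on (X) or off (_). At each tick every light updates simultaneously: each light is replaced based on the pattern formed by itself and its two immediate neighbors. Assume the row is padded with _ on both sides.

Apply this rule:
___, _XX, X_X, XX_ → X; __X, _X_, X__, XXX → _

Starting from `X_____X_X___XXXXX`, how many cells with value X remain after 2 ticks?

tick 1: __XXX__X__X_X___X
tick 2: X_X_X______X__X__
count of X: 5

5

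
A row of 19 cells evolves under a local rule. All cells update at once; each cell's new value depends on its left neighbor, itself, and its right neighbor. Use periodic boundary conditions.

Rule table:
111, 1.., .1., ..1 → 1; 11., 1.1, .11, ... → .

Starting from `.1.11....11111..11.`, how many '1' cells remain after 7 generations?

12

11...1..1.111.11..1
1.1.11111..1....11.
1.1..111.1111..1...
1.111.1...11.1111.1
...1..11.1....11...
..1111...11..1..1..
.1.11.1.1..1111111.
count of 1: 12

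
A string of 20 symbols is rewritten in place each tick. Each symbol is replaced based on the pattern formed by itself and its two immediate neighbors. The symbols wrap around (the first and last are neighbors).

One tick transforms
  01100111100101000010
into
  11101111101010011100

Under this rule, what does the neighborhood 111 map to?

At position 6 the neighborhood is 111; the next row has 1 there.

1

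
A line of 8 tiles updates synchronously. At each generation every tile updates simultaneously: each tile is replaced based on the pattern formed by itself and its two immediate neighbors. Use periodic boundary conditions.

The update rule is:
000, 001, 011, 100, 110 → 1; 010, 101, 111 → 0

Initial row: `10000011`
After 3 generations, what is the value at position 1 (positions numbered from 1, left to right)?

0

11111110
10000010
01111100
position 1 holds 0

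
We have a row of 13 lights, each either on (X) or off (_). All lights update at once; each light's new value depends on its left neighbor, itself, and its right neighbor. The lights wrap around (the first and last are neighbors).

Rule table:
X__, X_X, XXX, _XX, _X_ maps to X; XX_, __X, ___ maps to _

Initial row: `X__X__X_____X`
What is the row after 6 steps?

_X_XX_XX____X
XXXX_XX_X___X
XXX_XX_XXX__X
XX_XX_XXX_X_X
X_XX_XXX_XXXX
_XX_XXX_XXXXX

_XX_XXX_XXXXX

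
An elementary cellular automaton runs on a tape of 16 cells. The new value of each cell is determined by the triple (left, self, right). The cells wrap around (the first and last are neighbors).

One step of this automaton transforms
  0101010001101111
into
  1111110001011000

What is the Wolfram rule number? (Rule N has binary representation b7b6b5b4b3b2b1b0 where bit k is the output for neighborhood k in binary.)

44

position 13: 111 → 0  (bit 7 = 0)
position 10: 110 → 0  (bit 6 = 0)
position 0: 101 → 1  (bit 5 = 1)
position 6: 100 → 0  (bit 4 = 0)
position 9: 011 → 1  (bit 3 = 1)
position 1: 010 → 1  (bit 2 = 1)
position 8: 001 → 0  (bit 1 = 0)
position 7: 000 → 0  (bit 0 = 0)
bits b7..b0 = 00101100 = 44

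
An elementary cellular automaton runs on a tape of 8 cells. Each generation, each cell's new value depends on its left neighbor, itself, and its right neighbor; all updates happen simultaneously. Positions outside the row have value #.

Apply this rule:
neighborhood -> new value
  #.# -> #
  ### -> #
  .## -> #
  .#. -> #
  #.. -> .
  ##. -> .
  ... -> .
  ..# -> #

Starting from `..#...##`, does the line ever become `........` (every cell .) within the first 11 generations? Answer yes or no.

no

.##..###
##..####
#..#####
..######
.#######
########
########  (fixed point — unchanged through generation 11)
generation 11 is ########, still not uniform .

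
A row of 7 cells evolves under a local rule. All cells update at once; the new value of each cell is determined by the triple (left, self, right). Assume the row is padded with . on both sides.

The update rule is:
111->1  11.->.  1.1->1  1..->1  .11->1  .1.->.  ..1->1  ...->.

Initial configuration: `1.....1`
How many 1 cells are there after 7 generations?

3

.1...1.
1.1.1.1
.1.1.1.
1.1.1.1  (repeats generation 2; period 2)
generation 7: .1.1.1.
count of 1: 3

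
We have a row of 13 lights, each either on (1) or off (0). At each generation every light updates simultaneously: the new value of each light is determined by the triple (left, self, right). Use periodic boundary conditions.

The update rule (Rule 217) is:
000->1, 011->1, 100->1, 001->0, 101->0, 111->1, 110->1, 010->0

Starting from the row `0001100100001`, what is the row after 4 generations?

1101111011110

1101110011100
1101111011110
1101111011110  (fixed point — unchanged through generation 4)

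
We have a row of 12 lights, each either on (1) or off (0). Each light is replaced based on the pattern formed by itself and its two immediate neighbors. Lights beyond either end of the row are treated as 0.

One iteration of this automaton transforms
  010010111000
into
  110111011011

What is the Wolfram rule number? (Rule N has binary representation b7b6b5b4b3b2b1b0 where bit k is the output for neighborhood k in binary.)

position 7: 111 → 1  (bit 7 = 1)
position 8: 110 → 1  (bit 6 = 1)
position 5: 101 → 1  (bit 5 = 1)
position 2: 100 → 0  (bit 4 = 0)
position 6: 011 → 0  (bit 3 = 0)
position 1: 010 → 1  (bit 2 = 1)
position 0: 001 → 1  (bit 1 = 1)
position 10: 000 → 1  (bit 0 = 1)
bits b7..b0 = 11100111 = 231

231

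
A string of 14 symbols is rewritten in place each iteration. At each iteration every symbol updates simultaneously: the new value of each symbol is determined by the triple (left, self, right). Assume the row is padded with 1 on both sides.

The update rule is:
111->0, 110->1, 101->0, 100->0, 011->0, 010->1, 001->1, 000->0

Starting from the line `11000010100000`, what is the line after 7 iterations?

01000110100001
01001010100010
01011010100110
01001010101010
01011010101010
01001010101010  (repeats iteration 4; period 2)
iteration 7: 01011010101010

01011010101010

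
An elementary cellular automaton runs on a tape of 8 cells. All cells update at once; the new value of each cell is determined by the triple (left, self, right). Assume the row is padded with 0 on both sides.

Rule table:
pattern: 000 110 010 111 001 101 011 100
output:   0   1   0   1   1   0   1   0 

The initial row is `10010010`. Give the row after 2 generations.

00100100
01001000

01001000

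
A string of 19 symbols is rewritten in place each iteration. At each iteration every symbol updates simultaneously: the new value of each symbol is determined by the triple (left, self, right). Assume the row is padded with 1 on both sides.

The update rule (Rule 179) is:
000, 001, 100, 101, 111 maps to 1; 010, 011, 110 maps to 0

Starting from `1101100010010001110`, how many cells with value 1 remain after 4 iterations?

iteration 1: 1010011101101110101
iteration 2: 0101101010010101010
iteration 3: 1010010101101010101
iteration 4: 0101101010010101010
count of 1: 9

9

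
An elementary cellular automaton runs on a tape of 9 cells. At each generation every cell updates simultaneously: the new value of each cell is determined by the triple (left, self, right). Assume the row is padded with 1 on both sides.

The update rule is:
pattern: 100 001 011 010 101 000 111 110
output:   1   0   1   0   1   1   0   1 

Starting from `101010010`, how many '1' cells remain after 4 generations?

110101001
011010101
111101011
000110110
count of 1: 4

4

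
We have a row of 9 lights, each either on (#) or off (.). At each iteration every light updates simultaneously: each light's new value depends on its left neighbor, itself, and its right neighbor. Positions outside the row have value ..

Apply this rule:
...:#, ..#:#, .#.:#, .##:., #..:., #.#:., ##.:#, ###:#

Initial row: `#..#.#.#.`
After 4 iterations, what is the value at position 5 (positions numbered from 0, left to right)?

iteration 1: #.##.#.#.
iteration 2: #..#.#.#.  (repeats iteration 0; period 2)
iteration 4: #..#.#.#.
position 5 holds #

#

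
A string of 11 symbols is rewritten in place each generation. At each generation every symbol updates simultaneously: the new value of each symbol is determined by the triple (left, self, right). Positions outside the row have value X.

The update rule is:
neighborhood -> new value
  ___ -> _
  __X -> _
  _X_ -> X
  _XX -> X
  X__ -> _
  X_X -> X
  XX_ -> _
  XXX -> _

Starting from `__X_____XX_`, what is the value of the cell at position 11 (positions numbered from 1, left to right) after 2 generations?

generation 1: __X_____X_X
generation 2: __X_____XXX
position 11 holds X

X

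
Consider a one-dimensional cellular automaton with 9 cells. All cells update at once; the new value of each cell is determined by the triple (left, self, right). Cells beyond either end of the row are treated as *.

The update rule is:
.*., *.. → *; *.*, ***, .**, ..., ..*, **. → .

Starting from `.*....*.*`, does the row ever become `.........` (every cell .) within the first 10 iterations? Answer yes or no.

no

.**...*..
...*..**.
*..**....
.*...*...
.**..**..
...*...*.
*..**..*.
.*...*.*.
.**..*.*.
...*.*.*.
iteration 10 is ...*.*.*., still not uniform .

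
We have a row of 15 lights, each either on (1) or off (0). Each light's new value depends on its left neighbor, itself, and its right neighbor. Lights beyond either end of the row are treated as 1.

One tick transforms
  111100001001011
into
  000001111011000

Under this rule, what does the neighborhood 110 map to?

At position 3 the neighborhood is 110; the next row has 0 there.

0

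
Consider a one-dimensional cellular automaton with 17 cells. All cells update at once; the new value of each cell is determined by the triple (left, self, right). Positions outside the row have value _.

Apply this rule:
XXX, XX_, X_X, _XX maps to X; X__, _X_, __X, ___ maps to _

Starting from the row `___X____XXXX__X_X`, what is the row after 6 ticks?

________XXXX_____

tick 1: ________XXXX___X_
tick 2: ________XXXX_____
tick 3: ________XXXX_____  (fixed point — unchanged through tick 6)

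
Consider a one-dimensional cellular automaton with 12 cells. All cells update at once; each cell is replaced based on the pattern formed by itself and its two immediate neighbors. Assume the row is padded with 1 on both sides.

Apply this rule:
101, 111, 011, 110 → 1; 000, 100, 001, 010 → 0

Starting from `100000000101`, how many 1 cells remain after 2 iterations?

100000000011
100000000011
count of 1: 3

3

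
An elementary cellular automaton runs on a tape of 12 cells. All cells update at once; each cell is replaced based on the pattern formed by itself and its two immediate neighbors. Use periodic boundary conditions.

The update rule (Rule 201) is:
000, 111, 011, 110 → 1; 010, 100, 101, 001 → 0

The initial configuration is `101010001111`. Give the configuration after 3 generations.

100000101111
101110001111
101110101111

101110101111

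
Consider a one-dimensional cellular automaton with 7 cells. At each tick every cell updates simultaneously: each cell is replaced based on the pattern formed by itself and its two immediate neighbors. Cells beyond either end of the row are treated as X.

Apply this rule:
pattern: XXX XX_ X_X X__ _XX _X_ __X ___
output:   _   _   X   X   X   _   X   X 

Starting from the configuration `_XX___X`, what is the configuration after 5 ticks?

XXXX_XX

XX_XXXX
__XX___
XXX_XXX
___XX__
XXXX_XX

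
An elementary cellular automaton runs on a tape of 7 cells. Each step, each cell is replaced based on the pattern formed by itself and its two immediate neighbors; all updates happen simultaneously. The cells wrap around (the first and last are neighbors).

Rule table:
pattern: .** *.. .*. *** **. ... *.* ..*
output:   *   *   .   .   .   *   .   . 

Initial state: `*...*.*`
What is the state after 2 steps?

.*.**..

.**...*
.*.**..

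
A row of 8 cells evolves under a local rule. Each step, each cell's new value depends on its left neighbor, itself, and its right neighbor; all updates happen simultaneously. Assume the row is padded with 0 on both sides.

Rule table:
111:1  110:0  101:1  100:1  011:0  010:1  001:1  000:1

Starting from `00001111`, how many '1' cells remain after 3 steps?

11110110
01101001
10011111
count of 1: 6

6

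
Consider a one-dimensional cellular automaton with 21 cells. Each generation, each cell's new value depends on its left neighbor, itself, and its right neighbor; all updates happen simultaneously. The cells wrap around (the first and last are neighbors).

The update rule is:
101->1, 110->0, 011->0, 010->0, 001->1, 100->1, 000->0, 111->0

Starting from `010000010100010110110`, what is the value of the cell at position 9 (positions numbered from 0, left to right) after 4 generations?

1

generation 1: 101000101010101001001
generation 2: 010101010101010110110
generation 3: 101010101010101001001
generation 4: 010101010101010110110
position 9 holds 1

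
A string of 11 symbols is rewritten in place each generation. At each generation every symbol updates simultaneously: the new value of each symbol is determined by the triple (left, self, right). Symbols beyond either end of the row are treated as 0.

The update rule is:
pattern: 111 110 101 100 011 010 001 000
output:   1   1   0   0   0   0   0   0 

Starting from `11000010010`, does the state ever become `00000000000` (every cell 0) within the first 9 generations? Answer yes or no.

01000000000
00000000000
all cells are 0 at generation 2

yes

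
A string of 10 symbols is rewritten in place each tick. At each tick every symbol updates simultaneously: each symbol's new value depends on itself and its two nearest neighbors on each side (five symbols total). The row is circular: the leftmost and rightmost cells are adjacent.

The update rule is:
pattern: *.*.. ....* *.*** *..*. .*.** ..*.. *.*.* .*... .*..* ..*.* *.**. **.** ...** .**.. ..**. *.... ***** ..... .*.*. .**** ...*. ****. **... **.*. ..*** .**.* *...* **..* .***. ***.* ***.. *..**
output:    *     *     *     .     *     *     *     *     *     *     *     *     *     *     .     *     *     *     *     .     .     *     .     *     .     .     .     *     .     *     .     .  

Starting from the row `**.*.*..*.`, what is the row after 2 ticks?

***.*****.

*.*****.**
***.*****.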